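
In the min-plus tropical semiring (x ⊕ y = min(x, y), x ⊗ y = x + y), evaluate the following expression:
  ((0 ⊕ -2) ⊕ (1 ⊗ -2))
((0 ⊕ -2) ⊕ (1 ⊗ -2)) = -2

Expand innermost to outermost. Recall ⊕ takes the minimum of its arguments and ⊗ takes their sum. Working out the expression ((0 ⊕ -2) ⊕ (1 ⊗ -2)) gives -2.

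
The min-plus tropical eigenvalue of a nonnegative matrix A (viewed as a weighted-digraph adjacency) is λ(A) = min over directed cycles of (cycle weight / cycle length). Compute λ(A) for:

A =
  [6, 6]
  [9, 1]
λ(A) = 1

Enumerate directed cycles and compute their means (weight / length). Sample:
  cycle 0 → 0: weight = 6, length = 1, mean = 6/1 ≈ 6.000
  cycle 1 → 1: weight = 1, length = 1, mean = 1/1 ≈ 1.000
  cycle 0 → 1 → 0: weight = 15, length = 2, mean = 15/2 ≈ 7.500
  cycle 1 → 0 → 1: weight = 15, length = 2, mean = 15/2 ≈ 7.500
Minimum mean = 1.000, attained e.g. along the cycle 1 → 1 with weight 1 and length 1. So λ(A) = 1/1 = 1.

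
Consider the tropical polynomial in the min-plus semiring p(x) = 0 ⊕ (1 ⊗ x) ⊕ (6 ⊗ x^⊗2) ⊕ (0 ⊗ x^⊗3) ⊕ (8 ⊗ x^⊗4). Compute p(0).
p(0) = 0

A tropical monomial a ⊗ x^⊗i evaluates to a + i · x. Evaluating each term at x = 0:
  Term 0 contributes 0 + 0 · 0 = 0
  Term 1 contributes 1 + 1 · 0 = 1
  Term 2 contributes 6 + 2 · 0 = 6
  Term 3 contributes 0 + 3 · 0 = 0
  Term 4 contributes 8 + 4 · 0 = 8
p(0) = ⊕ of these = min[0, 1, 6, 0, 8] = 0.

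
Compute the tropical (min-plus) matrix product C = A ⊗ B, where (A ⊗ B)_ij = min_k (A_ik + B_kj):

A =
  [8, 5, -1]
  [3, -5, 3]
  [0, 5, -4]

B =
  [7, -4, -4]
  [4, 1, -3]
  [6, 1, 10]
A ⊗ B =
  [5, 0, 2]
  [-1, -4, -8]
  [2, -4, -4]

Apply the min-plus product entry-by-entry:
  C[0][0] = min over k of (A[0][0] + B[0][0] = 8 + 7 = 15, A[0][1] + B[1][0] = 5 + 4 = 9, A[0][2] + B[2][0] = -1 + 6 = 5) = 5 (attained at k = 2)
  C[0][1] = min over k of (A[0][0] + B[0][1] = 8 + -4 = 4, A[0][1] + B[1][1] = 5 + 1 = 6, A[0][2] + B[2][1] = -1 + 1 = 0) = 0 (attained at k = 2)
  C[0][2] = min over k of (A[0][0] + B[0][2] = 8 + -4 = 4, A[0][1] + B[1][2] = 5 + -3 = 2, A[0][2] + B[2][2] = -1 + 10 = 9) = 2 (attained at k = 1)
  C[1][0] = min over k of (A[1][0] + B[0][0] = 3 + 7 = 10, A[1][1] + B[1][0] = -5 + 4 = -1, A[1][2] + B[2][0] = 3 + 6 = 9) = -1 (attained at k = 1)
  C[1][1] = min over k of (A[1][0] + B[0][1] = 3 + -4 = -1, A[1][1] + B[1][1] = -5 + 1 = -4, A[1][2] + B[2][1] = 3 + 1 = 4) = -4 (attained at k = 1)
  C[1][2] = min over k of (A[1][0] + B[0][2] = 3 + -4 = -1, A[1][1] + B[1][2] = -5 + -3 = -8, A[1][2] + B[2][2] = 3 + 10 = 13) = -8 (attained at k = 1)
  C[2][0] = min over k of (A[2][0] + B[0][0] = 0 + 7 = 7, A[2][1] + B[1][0] = 5 + 4 = 9, A[2][2] + B[2][0] = -4 + 6 = 2) = 2 (attained at k = 2)
  C[2][1] = min over k of (A[2][0] + B[0][1] = 0 + -4 = -4, A[2][1] + B[1][1] = 5 + 1 = 6, A[2][2] + B[2][1] = -4 + 1 = -3) = -4 (attained at k = 0)
  C[2][2] = min over k of (A[2][0] + B[0][2] = 0 + -4 = -4, A[2][1] + B[1][2] = 5 + -3 = 2, A[2][2] + B[2][2] = -4 + 10 = 6) = -4 (attained at k = 0)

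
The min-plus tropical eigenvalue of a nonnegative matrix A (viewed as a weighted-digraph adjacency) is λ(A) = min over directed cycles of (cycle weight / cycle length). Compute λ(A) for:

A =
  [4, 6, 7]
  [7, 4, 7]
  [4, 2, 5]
λ(A) = 4

Enumerate directed cycles and compute their means (weight / length). Sample:
  cycle 0 → 0: weight = 4, length = 1, mean = 4/1 ≈ 4.000
  cycle 1 → 1: weight = 4, length = 1, mean = 4/1 ≈ 4.000
  cycle 2 → 2: weight = 5, length = 1, mean = 5/1 ≈ 5.000
  cycle 0 → 1 → 0: weight = 13, length = 2, mean = 13/2 ≈ 6.500
  cycle 0 → 2 → 0: weight = 11, length = 2, mean = 11/2 ≈ 5.500
  cycle 1 → 0 → 1: weight = 13, length = 2, mean = 13/2 ≈ 6.500
Minimum mean = 4.000, attained e.g. along the cycle 0 → 0 with weight 4 and length 1. So λ(A) = 4/1 = 4.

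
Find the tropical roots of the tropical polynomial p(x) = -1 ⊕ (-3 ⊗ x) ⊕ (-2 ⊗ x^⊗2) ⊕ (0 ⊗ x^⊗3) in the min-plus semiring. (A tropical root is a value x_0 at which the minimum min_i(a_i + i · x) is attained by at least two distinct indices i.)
Roots: {-2, -1, 2}

Each tropical root is a break point of the lower envelope of the lines y = a_i + i · x (there are 4 lines, with slopes 0, 1, ..., 3). Only the lines that attain the minimum somewhere contribute to roots; other lines are dominated. Here the surviving (envelope) indices are i = 3, i = 2, i = 1, i = 0.
Intersections between consecutive envelope lines give the roots: for adjacent envelope indices i < j the intersection is x = (a_i − a_j) / (j − i). Reading off the sorted break points: {-2, -1, 2}.
Verification: at each break x_0, at least two indices attain the minimum of min_i(a_i + i · x_0).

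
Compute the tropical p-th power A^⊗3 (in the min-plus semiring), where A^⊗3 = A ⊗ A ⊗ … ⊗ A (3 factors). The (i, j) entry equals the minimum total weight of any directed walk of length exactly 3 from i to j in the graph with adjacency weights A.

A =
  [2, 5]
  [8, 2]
A^⊗3 =
  [6, 9]
  [12, 6]

Each entry (A^⊗3)_ij equals the minimum over all length-3 walks i = v_0 → v_1 → … → v_3 = j of Σ_t A[v_t][v_{t+1}]. For example, for (i, j) = (0, 1) we minimise over 4 possible intermediate vertex sequences; the minimum is 9, attained along the walk 0 → 0 → 0 → 1.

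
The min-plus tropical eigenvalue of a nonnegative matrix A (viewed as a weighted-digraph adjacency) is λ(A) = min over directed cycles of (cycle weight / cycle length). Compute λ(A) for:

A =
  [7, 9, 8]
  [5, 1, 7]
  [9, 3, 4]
λ(A) = 1

Enumerate directed cycles and compute their means (weight / length). Sample:
  cycle 0 → 0: weight = 7, length = 1, mean = 7/1 ≈ 7.000
  cycle 1 → 1: weight = 1, length = 1, mean = 1/1 ≈ 1.000
  cycle 2 → 2: weight = 4, length = 1, mean = 4/1 ≈ 4.000
  cycle 0 → 1 → 0: weight = 14, length = 2, mean = 14/2 ≈ 7.000
  cycle 0 → 2 → 0: weight = 17, length = 2, mean = 17/2 ≈ 8.500
  cycle 1 → 0 → 1: weight = 14, length = 2, mean = 14/2 ≈ 7.000
Minimum mean = 1.000, attained e.g. along the cycle 1 → 1 with weight 1 and length 1. So λ(A) = 1/1 = 1.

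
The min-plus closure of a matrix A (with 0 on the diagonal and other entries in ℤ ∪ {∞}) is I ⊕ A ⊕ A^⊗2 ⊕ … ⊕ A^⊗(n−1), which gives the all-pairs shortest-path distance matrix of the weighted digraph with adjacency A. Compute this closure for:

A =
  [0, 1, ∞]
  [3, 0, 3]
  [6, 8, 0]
Closure =
  [0, 1, 4]
  [3, 0, 3]
  [6, 7, 0]

This is the Floyd-Warshall all-pairs shortest-path computation. For each intermediate vertex k = 0, 1, …, 2, update dist[i][j] ← min(dist[i][j], dist[i][k] + dist[k][j]). The final matrix gives, for each (i, j), the minimum total weight of any directed path from i to j (possibly empty when i = j).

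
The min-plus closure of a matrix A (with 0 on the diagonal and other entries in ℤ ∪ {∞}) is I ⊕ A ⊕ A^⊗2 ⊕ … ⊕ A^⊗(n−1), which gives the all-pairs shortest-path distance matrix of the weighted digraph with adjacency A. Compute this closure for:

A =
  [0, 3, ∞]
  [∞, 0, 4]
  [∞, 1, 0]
Closure =
  [0, 3, 7]
  [∞, 0, 4]
  [∞, 1, 0]

This is the Floyd-Warshall all-pairs shortest-path computation. For each intermediate vertex k = 0, 1, …, 2, update dist[i][j] ← min(dist[i][j], dist[i][k] + dist[k][j]). The final matrix gives, for each (i, j), the minimum total weight of any directed path from i to j (possibly empty when i = j).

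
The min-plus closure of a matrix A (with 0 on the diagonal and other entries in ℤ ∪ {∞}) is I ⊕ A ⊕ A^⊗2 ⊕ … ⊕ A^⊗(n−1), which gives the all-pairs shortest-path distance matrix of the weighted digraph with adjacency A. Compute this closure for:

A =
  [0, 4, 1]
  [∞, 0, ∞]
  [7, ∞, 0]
Closure =
  [0, 4, 1]
  [∞, 0, ∞]
  [7, 11, 0]

This is the Floyd-Warshall all-pairs shortest-path computation. For each intermediate vertex k = 0, 1, …, 2, update dist[i][j] ← min(dist[i][j], dist[i][k] + dist[k][j]). The final matrix gives, for each (i, j), the minimum total weight of any directed path from i to j (possibly empty when i = j).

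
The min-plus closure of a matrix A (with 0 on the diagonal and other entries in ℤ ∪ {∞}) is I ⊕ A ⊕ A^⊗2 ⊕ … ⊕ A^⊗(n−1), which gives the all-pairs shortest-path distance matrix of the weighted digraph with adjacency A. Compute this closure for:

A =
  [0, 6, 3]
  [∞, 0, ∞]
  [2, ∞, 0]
Closure =
  [0, 6, 3]
  [∞, 0, ∞]
  [2, 8, 0]

This is the Floyd-Warshall all-pairs shortest-path computation. For each intermediate vertex k = 0, 1, …, 2, update dist[i][j] ← min(dist[i][j], dist[i][k] + dist[k][j]). The final matrix gives, for each (i, j), the minimum total weight of any directed path from i to j (possibly empty when i = j).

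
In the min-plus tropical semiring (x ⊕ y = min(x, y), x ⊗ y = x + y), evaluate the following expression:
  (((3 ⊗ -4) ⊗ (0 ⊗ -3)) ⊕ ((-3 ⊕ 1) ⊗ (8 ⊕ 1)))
(((3 ⊗ -4) ⊗ (0 ⊗ -3)) ⊕ ((-3 ⊕ 1) ⊗ (8 ⊕ 1))) = -4

Expand innermost to outermost. Recall ⊕ takes the minimum of its arguments and ⊗ takes their sum. Working out the expression (((3 ⊗ -4) ⊗ (0 ⊗ -3)) ⊕ ((-3 ⊕ 1) ⊗ (8 ⊕ 1))) gives -4.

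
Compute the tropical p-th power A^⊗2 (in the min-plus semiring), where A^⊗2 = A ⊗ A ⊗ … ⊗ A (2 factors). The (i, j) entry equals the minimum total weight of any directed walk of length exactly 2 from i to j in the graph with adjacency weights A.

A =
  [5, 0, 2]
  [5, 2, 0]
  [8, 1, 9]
A^⊗2 =
  [5, 2, 0]
  [7, 1, 2]
  [6, 3, 1]

Each entry (A^⊗2)_ij equals the minimum over all length-2 walks i = v_0 → v_1 → … → v_2 = j of Σ_t A[v_t][v_{t+1}]. For example, for (i, j) = (0, 2) we minimise over 3 possible intermediate vertex sequences; the minimum is 0, attained along the walk 0 → 1 → 2.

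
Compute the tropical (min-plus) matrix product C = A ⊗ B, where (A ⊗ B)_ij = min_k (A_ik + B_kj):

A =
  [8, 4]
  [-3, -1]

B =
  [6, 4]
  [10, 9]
A ⊗ B =
  [14, 12]
  [3, 1]

Apply the min-plus product entry-by-entry:
  C[0][0] = min over k of (A[0][0] + B[0][0] = 8 + 6 = 14, A[0][1] + B[1][0] = 4 + 10 = 14) = 14 (attained at k = 0)
  C[0][1] = min over k of (A[0][0] + B[0][1] = 8 + 4 = 12, A[0][1] + B[1][1] = 4 + 9 = 13) = 12 (attained at k = 0)
  C[1][0] = min over k of (A[1][0] + B[0][0] = -3 + 6 = 3, A[1][1] + B[1][0] = -1 + 10 = 9) = 3 (attained at k = 0)
  C[1][1] = min over k of (A[1][0] + B[0][1] = -3 + 4 = 1, A[1][1] + B[1][1] = -1 + 9 = 8) = 1 (attained at k = 0)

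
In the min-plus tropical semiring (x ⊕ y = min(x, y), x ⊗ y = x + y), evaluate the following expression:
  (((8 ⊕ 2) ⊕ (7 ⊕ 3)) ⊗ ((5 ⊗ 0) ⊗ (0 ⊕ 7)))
(((8 ⊕ 2) ⊕ (7 ⊕ 3)) ⊗ ((5 ⊗ 0) ⊗ (0 ⊕ 7))) = 7

Expand innermost to outermost. Recall ⊕ takes the minimum of its arguments and ⊗ takes their sum. Working out the expression (((8 ⊕ 2) ⊕ (7 ⊕ 3)) ⊗ ((5 ⊗ 0) ⊗ (0 ⊕ 7))) gives 7.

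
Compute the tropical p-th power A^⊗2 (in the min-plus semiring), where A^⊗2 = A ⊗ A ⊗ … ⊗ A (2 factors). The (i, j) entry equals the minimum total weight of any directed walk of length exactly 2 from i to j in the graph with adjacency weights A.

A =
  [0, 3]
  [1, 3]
A^⊗2 =
  [0, 3]
  [1, 4]

Each entry (A^⊗2)_ij equals the minimum over all length-2 walks i = v_0 → v_1 → … → v_2 = j of Σ_t A[v_t][v_{t+1}]. For example, for (i, j) = (0, 1) we minimise over 2 possible intermediate vertex sequences; the minimum is 3, attained along the walk 0 → 0 → 1.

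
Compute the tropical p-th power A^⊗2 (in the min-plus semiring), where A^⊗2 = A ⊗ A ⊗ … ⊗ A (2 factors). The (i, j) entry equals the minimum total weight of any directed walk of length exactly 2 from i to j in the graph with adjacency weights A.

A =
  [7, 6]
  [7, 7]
A^⊗2 =
  [13, 13]
  [14, 13]

Each entry (A^⊗2)_ij equals the minimum over all length-2 walks i = v_0 → v_1 → … → v_2 = j of Σ_t A[v_t][v_{t+1}]. For example, for (i, j) = (0, 1) we minimise over 2 possible intermediate vertex sequences; the minimum is 13, attained along the walk 0 → 0 → 1.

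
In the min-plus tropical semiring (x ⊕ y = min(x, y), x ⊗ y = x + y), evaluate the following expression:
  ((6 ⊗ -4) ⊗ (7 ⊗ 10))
((6 ⊗ -4) ⊗ (7 ⊗ 10)) = 19

Expand innermost to outermost. Recall ⊕ takes the minimum of its arguments and ⊗ takes their sum. Working out the expression ((6 ⊗ -4) ⊗ (7 ⊗ 10)) gives 19.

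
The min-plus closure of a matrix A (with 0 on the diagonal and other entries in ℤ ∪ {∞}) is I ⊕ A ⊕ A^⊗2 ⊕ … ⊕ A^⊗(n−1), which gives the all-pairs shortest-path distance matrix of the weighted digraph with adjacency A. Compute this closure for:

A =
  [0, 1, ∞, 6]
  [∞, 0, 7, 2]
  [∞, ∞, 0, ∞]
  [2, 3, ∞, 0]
Closure =
  [0, 1, 8, 3]
  [4, 0, 7, 2]
  [∞, ∞, 0, ∞]
  [2, 3, 10, 0]

This is the Floyd-Warshall all-pairs shortest-path computation. For each intermediate vertex k = 0, 1, …, 3, update dist[i][j] ← min(dist[i][j], dist[i][k] + dist[k][j]). The final matrix gives, for each (i, j), the minimum total weight of any directed path from i to j (possibly empty when i = j).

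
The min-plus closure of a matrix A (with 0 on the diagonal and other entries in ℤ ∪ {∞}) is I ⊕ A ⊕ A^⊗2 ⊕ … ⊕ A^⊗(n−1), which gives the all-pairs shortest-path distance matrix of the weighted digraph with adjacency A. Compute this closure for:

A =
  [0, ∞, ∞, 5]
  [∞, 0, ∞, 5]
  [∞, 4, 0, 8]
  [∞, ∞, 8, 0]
Closure =
  [0, 17, 13, 5]
  [∞, 0, 13, 5]
  [∞, 4, 0, 8]
  [∞, 12, 8, 0]

This is the Floyd-Warshall all-pairs shortest-path computation. For each intermediate vertex k = 0, 1, …, 3, update dist[i][j] ← min(dist[i][j], dist[i][k] + dist[k][j]). The final matrix gives, for each (i, j), the minimum total weight of any directed path from i to j (possibly empty when i = j).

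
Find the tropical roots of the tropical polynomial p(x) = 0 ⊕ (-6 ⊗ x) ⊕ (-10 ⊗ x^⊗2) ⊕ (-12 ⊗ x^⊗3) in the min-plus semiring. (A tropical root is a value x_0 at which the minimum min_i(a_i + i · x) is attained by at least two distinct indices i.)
Roots: {2, 4, 6}

Each tropical root is a break point of the lower envelope of the lines y = a_i + i · x (there are 4 lines, with slopes 0, 1, ..., 3). Only the lines that attain the minimum somewhere contribute to roots; other lines are dominated. Here the surviving (envelope) indices are i = 3, i = 2, i = 1, i = 0.
Intersections between consecutive envelope lines give the roots: for adjacent envelope indices i < j the intersection is x = (a_i − a_j) / (j − i). Reading off the sorted break points: {2, 4, 6}.
Verification: at each break x_0, at least two indices attain the minimum of min_i(a_i + i · x_0).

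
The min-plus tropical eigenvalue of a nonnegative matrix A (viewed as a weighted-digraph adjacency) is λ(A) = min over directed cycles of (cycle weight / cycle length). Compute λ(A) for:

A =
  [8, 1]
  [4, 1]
λ(A) = 1

Enumerate directed cycles and compute their means (weight / length). Sample:
  cycle 0 → 0: weight = 8, length = 1, mean = 8/1 ≈ 8.000
  cycle 1 → 1: weight = 1, length = 1, mean = 1/1 ≈ 1.000
  cycle 0 → 1 → 0: weight = 5, length = 2, mean = 5/2 ≈ 2.500
  cycle 1 → 0 → 1: weight = 5, length = 2, mean = 5/2 ≈ 2.500
Minimum mean = 1.000, attained e.g. along the cycle 1 → 1 with weight 1 and length 1. So λ(A) = 1/1 = 1.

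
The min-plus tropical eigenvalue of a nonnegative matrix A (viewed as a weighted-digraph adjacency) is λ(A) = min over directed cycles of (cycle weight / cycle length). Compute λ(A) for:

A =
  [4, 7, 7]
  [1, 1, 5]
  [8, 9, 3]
λ(A) = 1

Enumerate directed cycles and compute their means (weight / length). Sample:
  cycle 0 → 0: weight = 4, length = 1, mean = 4/1 ≈ 4.000
  cycle 1 → 1: weight = 1, length = 1, mean = 1/1 ≈ 1.000
  cycle 2 → 2: weight = 3, length = 1, mean = 3/1 ≈ 3.000
  cycle 0 → 1 → 0: weight = 8, length = 2, mean = 8/2 ≈ 4.000
  cycle 0 → 2 → 0: weight = 15, length = 2, mean = 15/2 ≈ 7.500
  cycle 1 → 0 → 1: weight = 8, length = 2, mean = 8/2 ≈ 4.000
Minimum mean = 1.000, attained e.g. along the cycle 1 → 1 with weight 1 and length 1. So λ(A) = 1/1 = 1.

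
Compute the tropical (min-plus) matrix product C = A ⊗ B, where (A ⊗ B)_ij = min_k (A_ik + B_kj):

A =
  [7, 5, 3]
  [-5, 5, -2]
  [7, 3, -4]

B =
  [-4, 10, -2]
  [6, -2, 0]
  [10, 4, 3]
A ⊗ B =
  [3, 3, 5]
  [-9, 2, -7]
  [3, 0, -1]

Apply the min-plus product entry-by-entry:
  C[0][0] = min over k of (A[0][0] + B[0][0] = 7 + -4 = 3, A[0][1] + B[1][0] = 5 + 6 = 11, A[0][2] + B[2][0] = 3 + 10 = 13) = 3 (attained at k = 0)
  C[0][1] = min over k of (A[0][0] + B[0][1] = 7 + 10 = 17, A[0][1] + B[1][1] = 5 + -2 = 3, A[0][2] + B[2][1] = 3 + 4 = 7) = 3 (attained at k = 1)
  C[0][2] = min over k of (A[0][0] + B[0][2] = 7 + -2 = 5, A[0][1] + B[1][2] = 5 + 0 = 5, A[0][2] + B[2][2] = 3 + 3 = 6) = 5 (attained at k = 0)
  C[1][0] = min over k of (A[1][0] + B[0][0] = -5 + -4 = -9, A[1][1] + B[1][0] = 5 + 6 = 11, A[1][2] + B[2][0] = -2 + 10 = 8) = -9 (attained at k = 0)
  C[1][1] = min over k of (A[1][0] + B[0][1] = -5 + 10 = 5, A[1][1] + B[1][1] = 5 + -2 = 3, A[1][2] + B[2][1] = -2 + 4 = 2) = 2 (attained at k = 2)
  C[1][2] = min over k of (A[1][0] + B[0][2] = -5 + -2 = -7, A[1][1] + B[1][2] = 5 + 0 = 5, A[1][2] + B[2][2] = -2 + 3 = 1) = -7 (attained at k = 0)
  C[2][0] = min over k of (A[2][0] + B[0][0] = 7 + -4 = 3, A[2][1] + B[1][0] = 3 + 6 = 9, A[2][2] + B[2][0] = -4 + 10 = 6) = 3 (attained at k = 0)
  C[2][1] = min over k of (A[2][0] + B[0][1] = 7 + 10 = 17, A[2][1] + B[1][1] = 3 + -2 = 1, A[2][2] + B[2][1] = -4 + 4 = 0) = 0 (attained at k = 2)
  C[2][2] = min over k of (A[2][0] + B[0][2] = 7 + -2 = 5, A[2][1] + B[1][2] = 3 + 0 = 3, A[2][2] + B[2][2] = -4 + 3 = -1) = -1 (attained at k = 2)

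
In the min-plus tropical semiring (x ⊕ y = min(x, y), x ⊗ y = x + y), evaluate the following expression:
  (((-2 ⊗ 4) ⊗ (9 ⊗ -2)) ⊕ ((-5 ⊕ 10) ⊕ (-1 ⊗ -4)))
(((-2 ⊗ 4) ⊗ (9 ⊗ -2)) ⊕ ((-5 ⊕ 10) ⊕ (-1 ⊗ -4))) = -5

Expand innermost to outermost. Recall ⊕ takes the minimum of its arguments and ⊗ takes their sum. Working out the expression (((-2 ⊗ 4) ⊗ (9 ⊗ -2)) ⊕ ((-5 ⊕ 10) ⊕ (-1 ⊗ -4))) gives -5.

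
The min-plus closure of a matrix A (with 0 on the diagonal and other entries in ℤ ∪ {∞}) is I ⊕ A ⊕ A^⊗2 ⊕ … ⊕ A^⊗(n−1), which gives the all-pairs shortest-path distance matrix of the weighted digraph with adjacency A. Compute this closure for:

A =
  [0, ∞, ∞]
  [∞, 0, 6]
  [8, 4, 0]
Closure =
  [0, ∞, ∞]
  [14, 0, 6]
  [8, 4, 0]

This is the Floyd-Warshall all-pairs shortest-path computation. For each intermediate vertex k = 0, 1, …, 2, update dist[i][j] ← min(dist[i][j], dist[i][k] + dist[k][j]). The final matrix gives, for each (i, j), the minimum total weight of any directed path from i to j (possibly empty when i = j).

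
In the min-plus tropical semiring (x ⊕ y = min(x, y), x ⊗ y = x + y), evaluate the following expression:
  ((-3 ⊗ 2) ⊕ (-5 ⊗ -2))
((-3 ⊗ 2) ⊕ (-5 ⊗ -2)) = -7

Expand innermost to outermost. Recall ⊕ takes the minimum of its arguments and ⊗ takes their sum. Working out the expression ((-3 ⊗ 2) ⊕ (-5 ⊗ -2)) gives -7.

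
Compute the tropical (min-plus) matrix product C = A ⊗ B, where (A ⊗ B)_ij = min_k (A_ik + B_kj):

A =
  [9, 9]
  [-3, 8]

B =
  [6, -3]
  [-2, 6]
A ⊗ B =
  [7, 6]
  [3, -6]

Apply the min-plus product entry-by-entry:
  C[0][0] = min over k of (A[0][0] + B[0][0] = 9 + 6 = 15, A[0][1] + B[1][0] = 9 + -2 = 7) = 7 (attained at k = 1)
  C[0][1] = min over k of (A[0][0] + B[0][1] = 9 + -3 = 6, A[0][1] + B[1][1] = 9 + 6 = 15) = 6 (attained at k = 0)
  C[1][0] = min over k of (A[1][0] + B[0][0] = -3 + 6 = 3, A[1][1] + B[1][0] = 8 + -2 = 6) = 3 (attained at k = 0)
  C[1][1] = min over k of (A[1][0] + B[0][1] = -3 + -3 = -6, A[1][1] + B[1][1] = 8 + 6 = 14) = -6 (attained at k = 0)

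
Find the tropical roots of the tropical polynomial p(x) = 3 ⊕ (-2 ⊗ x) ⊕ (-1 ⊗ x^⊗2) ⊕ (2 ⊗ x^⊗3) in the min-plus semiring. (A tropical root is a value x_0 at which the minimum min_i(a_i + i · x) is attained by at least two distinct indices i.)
Roots: {-3, -1, 5}

Each tropical root is a break point of the lower envelope of the lines y = a_i + i · x (there are 4 lines, with slopes 0, 1, ..., 3). Only the lines that attain the minimum somewhere contribute to roots; other lines are dominated. Here the surviving (envelope) indices are i = 3, i = 2, i = 1, i = 0.
Intersections between consecutive envelope lines give the roots: for adjacent envelope indices i < j the intersection is x = (a_i − a_j) / (j − i). Reading off the sorted break points: {-3, -1, 5}.
Verification: at each break x_0, at least two indices attain the minimum of min_i(a_i + i · x_0).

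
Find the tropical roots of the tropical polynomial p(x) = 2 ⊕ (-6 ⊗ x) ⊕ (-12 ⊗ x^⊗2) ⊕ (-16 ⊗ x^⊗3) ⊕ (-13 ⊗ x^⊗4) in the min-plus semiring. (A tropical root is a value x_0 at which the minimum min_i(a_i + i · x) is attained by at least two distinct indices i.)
Roots: {-3, 4, 6, 8}

Each tropical root is a break point of the lower envelope of the lines y = a_i + i · x (there are 5 lines, with slopes 0, 1, ..., 4). Only the lines that attain the minimum somewhere contribute to roots; other lines are dominated. Here the surviving (envelope) indices are i = 4, i = 3, i = 2, i = 1, i = 0.
Intersections between consecutive envelope lines give the roots: for adjacent envelope indices i < j the intersection is x = (a_i − a_j) / (j − i). Reading off the sorted break points: {-3, 4, 6, 8}.
Verification: at each break x_0, at least two indices attain the minimum of min_i(a_i + i · x_0).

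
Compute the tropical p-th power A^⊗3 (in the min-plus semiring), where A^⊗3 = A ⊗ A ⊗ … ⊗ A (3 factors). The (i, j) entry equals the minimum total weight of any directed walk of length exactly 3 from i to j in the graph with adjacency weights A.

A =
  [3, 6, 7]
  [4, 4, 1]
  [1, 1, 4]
A^⊗3 =
  [8, 8, 9]
  [5, 6, 3]
  [3, 3, 6]

Each entry (A^⊗3)_ij equals the minimum over all length-3 walks i = v_0 → v_1 → … → v_3 = j of Σ_t A[v_t][v_{t+1}]. For example, for (i, j) = (0, 2) we minimise over 9 possible intermediate vertex sequences; the minimum is 9, attained along the walk 0 → 2 → 1 → 2.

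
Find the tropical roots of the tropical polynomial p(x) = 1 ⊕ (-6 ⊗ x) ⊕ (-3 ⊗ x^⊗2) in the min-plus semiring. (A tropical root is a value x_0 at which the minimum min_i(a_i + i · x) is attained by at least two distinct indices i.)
Roots: {-3, 7}

Each tropical root is a break point of the lower envelope of the lines y = a_i + i · x (there are 3 lines, with slopes 0, 1, ..., 2). Only the lines that attain the minimum somewhere contribute to roots; other lines are dominated. Here the surviving (envelope) indices are i = 2, i = 1, i = 0.
Intersections between consecutive envelope lines give the roots: for adjacent envelope indices i < j the intersection is x = (a_i − a_j) / (j − i). Reading off the sorted break points: {-3, 7}.
Verification: at each break x_0, at least two indices attain the minimum of min_i(a_i + i · x_0).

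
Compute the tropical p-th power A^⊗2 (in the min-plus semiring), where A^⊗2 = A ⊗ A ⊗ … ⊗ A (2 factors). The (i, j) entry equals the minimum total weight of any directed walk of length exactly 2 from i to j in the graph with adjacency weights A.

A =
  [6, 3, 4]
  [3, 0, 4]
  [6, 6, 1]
A^⊗2 =
  [6, 3, 5]
  [3, 0, 4]
  [7, 6, 2]

Each entry (A^⊗2)_ij equals the minimum over all length-2 walks i = v_0 → v_1 → … → v_2 = j of Σ_t A[v_t][v_{t+1}]. For example, for (i, j) = (0, 2) we minimise over 3 possible intermediate vertex sequences; the minimum is 5, attained along the walk 0 → 2 → 2.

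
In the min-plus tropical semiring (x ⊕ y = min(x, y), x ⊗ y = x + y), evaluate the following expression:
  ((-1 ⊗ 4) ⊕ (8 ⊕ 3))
((-1 ⊗ 4) ⊕ (8 ⊕ 3)) = 3

Expand innermost to outermost. Recall ⊕ takes the minimum of its arguments and ⊗ takes their sum. Working out the expression ((-1 ⊗ 4) ⊕ (8 ⊕ 3)) gives 3.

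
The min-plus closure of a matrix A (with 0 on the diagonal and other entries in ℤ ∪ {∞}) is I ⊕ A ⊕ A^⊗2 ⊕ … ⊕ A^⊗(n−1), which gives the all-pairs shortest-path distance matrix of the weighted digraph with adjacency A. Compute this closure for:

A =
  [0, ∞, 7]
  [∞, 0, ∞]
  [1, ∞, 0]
Closure =
  [0, ∞, 7]
  [∞, 0, ∞]
  [1, ∞, 0]

This is the Floyd-Warshall all-pairs shortest-path computation. For each intermediate vertex k = 0, 1, …, 2, update dist[i][j] ← min(dist[i][j], dist[i][k] + dist[k][j]). The final matrix gives, for each (i, j), the minimum total weight of any directed path from i to j (possibly empty when i = j).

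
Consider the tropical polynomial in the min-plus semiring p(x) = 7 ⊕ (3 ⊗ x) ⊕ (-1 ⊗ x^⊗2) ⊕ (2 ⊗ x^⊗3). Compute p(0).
p(0) = -1

A tropical monomial a ⊗ x^⊗i evaluates to a + i · x. Evaluating each term at x = 0:
  Term 0 contributes 7 + 0 · 0 = 7
  Term 1 contributes 3 + 1 · 0 = 3
  Term 2 contributes -1 + 2 · 0 = -1
  Term 3 contributes 2 + 3 · 0 = 2
p(0) = ⊕ of these = min[7, 3, -1, 2] = -1.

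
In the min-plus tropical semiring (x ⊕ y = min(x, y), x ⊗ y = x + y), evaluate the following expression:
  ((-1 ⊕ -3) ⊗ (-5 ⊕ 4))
((-1 ⊕ -3) ⊗ (-5 ⊕ 4)) = -8

Expand innermost to outermost. Recall ⊕ takes the minimum of its arguments and ⊗ takes their sum. Working out the expression ((-1 ⊕ -3) ⊗ (-5 ⊕ 4)) gives -8.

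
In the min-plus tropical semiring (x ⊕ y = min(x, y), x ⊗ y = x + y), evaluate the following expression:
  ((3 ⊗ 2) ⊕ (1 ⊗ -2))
((3 ⊗ 2) ⊕ (1 ⊗ -2)) = -1

Expand innermost to outermost. Recall ⊕ takes the minimum of its arguments and ⊗ takes their sum. Working out the expression ((3 ⊗ 2) ⊕ (1 ⊗ -2)) gives -1.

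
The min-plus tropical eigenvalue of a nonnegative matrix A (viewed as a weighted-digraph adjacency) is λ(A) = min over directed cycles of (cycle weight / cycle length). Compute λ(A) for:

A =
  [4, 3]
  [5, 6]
λ(A) = 4

Enumerate directed cycles and compute their means (weight / length). Sample:
  cycle 0 → 0: weight = 4, length = 1, mean = 4/1 ≈ 4.000
  cycle 1 → 1: weight = 6, length = 1, mean = 6/1 ≈ 6.000
  cycle 0 → 1 → 0: weight = 8, length = 2, mean = 8/2 ≈ 4.000
  cycle 1 → 0 → 1: weight = 8, length = 2, mean = 8/2 ≈ 4.000
Minimum mean = 4.000, attained e.g. along the cycle 0 → 0 with weight 4 and length 1. So λ(A) = 4/1 = 4.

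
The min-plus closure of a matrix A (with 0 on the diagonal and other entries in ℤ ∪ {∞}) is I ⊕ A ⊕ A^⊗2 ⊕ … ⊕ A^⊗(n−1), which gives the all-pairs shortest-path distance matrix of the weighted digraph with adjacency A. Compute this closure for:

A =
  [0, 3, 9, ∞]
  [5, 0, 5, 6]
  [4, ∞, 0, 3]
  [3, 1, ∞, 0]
Closure =
  [0, 3, 8, 9]
  [5, 0, 5, 6]
  [4, 4, 0, 3]
  [3, 1, 6, 0]

This is the Floyd-Warshall all-pairs shortest-path computation. For each intermediate vertex k = 0, 1, …, 3, update dist[i][j] ← min(dist[i][j], dist[i][k] + dist[k][j]). The final matrix gives, for each (i, j), the minimum total weight of any directed path from i to j (possibly empty when i = j).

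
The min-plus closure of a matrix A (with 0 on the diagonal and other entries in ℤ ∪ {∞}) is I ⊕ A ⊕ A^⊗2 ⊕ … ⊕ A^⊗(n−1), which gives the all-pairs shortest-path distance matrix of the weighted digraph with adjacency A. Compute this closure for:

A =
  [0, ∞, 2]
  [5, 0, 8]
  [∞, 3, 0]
Closure =
  [0, 5, 2]
  [5, 0, 7]
  [8, 3, 0]

This is the Floyd-Warshall all-pairs shortest-path computation. For each intermediate vertex k = 0, 1, …, 2, update dist[i][j] ← min(dist[i][j], dist[i][k] + dist[k][j]). The final matrix gives, for each (i, j), the minimum total weight of any directed path from i to j (possibly empty when i = j).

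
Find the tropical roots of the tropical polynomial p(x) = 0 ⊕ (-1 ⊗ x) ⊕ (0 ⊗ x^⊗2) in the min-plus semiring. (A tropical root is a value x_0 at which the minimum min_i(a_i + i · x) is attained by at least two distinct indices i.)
Roots: {-1, 1}

Each tropical root is a break point of the lower envelope of the lines y = a_i + i · x (there are 3 lines, with slopes 0, 1, ..., 2). Only the lines that attain the minimum somewhere contribute to roots; other lines are dominated. Here the surviving (envelope) indices are i = 2, i = 1, i = 0.
Intersections between consecutive envelope lines give the roots: for adjacent envelope indices i < j the intersection is x = (a_i − a_j) / (j − i). Reading off the sorted break points: {-1, 1}.
Verification: at each break x_0, at least two indices attain the minimum of min_i(a_i + i · x_0).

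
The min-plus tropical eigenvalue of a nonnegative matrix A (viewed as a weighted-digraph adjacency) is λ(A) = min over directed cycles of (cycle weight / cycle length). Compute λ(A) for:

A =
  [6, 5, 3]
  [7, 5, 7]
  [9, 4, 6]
λ(A) = 14/3

Enumerate directed cycles and compute their means (weight / length). Sample:
  cycle 0 → 0: weight = 6, length = 1, mean = 6/1 ≈ 6.000
  cycle 1 → 1: weight = 5, length = 1, mean = 5/1 ≈ 5.000
  cycle 2 → 2: weight = 6, length = 1, mean = 6/1 ≈ 6.000
  cycle 0 → 1 → 0: weight = 12, length = 2, mean = 12/2 ≈ 6.000
  cycle 0 → 2 → 0: weight = 12, length = 2, mean = 12/2 ≈ 6.000
  cycle 1 → 0 → 1: weight = 12, length = 2, mean = 12/2 ≈ 6.000
Minimum mean = 4.667, attained e.g. along the cycle 0 → 2 → 1 → 0 with weight 14 and length 3. So λ(A) = 14/3 = 14/3.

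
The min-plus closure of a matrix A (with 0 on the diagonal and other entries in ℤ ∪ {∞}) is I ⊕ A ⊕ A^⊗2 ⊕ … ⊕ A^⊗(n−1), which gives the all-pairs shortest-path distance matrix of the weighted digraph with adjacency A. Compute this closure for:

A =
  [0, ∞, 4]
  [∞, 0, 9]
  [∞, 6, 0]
Closure =
  [0, 10, 4]
  [∞, 0, 9]
  [∞, 6, 0]

This is the Floyd-Warshall all-pairs shortest-path computation. For each intermediate vertex k = 0, 1, …, 2, update dist[i][j] ← min(dist[i][j], dist[i][k] + dist[k][j]). The final matrix gives, for each (i, j), the minimum total weight of any directed path from i to j (possibly empty when i = j).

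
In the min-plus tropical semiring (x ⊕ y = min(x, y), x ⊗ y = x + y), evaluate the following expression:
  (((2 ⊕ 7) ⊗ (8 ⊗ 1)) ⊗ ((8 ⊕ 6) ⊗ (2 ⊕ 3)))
(((2 ⊕ 7) ⊗ (8 ⊗ 1)) ⊗ ((8 ⊕ 6) ⊗ (2 ⊕ 3))) = 19

Expand innermost to outermost. Recall ⊕ takes the minimum of its arguments and ⊗ takes their sum. Working out the expression (((2 ⊕ 7) ⊗ (8 ⊗ 1)) ⊗ ((8 ⊕ 6) ⊗ (2 ⊕ 3))) gives 19.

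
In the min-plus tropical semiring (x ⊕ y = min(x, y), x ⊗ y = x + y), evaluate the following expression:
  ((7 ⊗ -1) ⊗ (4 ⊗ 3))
((7 ⊗ -1) ⊗ (4 ⊗ 3)) = 13

Expand innermost to outermost. Recall ⊕ takes the minimum of its arguments and ⊗ takes their sum. Working out the expression ((7 ⊗ -1) ⊗ (4 ⊗ 3)) gives 13.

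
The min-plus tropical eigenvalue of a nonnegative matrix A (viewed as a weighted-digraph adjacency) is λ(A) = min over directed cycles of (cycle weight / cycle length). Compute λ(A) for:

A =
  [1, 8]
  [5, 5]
λ(A) = 1

Enumerate directed cycles and compute their means (weight / length). Sample:
  cycle 0 → 0: weight = 1, length = 1, mean = 1/1 ≈ 1.000
  cycle 1 → 1: weight = 5, length = 1, mean = 5/1 ≈ 5.000
  cycle 0 → 1 → 0: weight = 13, length = 2, mean = 13/2 ≈ 6.500
  cycle 1 → 0 → 1: weight = 13, length = 2, mean = 13/2 ≈ 6.500
Minimum mean = 1.000, attained e.g. along the cycle 0 → 0 with weight 1 and length 1. So λ(A) = 1/1 = 1.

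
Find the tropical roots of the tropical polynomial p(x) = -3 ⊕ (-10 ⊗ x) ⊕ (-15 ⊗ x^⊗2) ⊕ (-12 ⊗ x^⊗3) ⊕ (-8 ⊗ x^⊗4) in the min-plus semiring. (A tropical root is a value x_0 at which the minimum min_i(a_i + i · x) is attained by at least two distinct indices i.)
Roots: {-4, -3, 5, 7}

Each tropical root is a break point of the lower envelope of the lines y = a_i + i · x (there are 5 lines, with slopes 0, 1, ..., 4). Only the lines that attain the minimum somewhere contribute to roots; other lines are dominated. Here the surviving (envelope) indices are i = 4, i = 3, i = 2, i = 1, i = 0.
Intersections between consecutive envelope lines give the roots: for adjacent envelope indices i < j the intersection is x = (a_i − a_j) / (j − i). Reading off the sorted break points: {-4, -3, 5, 7}.
Verification: at each break x_0, at least two indices attain the minimum of min_i(a_i + i · x_0).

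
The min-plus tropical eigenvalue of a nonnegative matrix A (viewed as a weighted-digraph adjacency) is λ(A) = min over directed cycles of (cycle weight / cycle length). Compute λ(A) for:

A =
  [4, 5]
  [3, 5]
λ(A) = 4

Enumerate directed cycles and compute their means (weight / length). Sample:
  cycle 0 → 0: weight = 4, length = 1, mean = 4/1 ≈ 4.000
  cycle 1 → 1: weight = 5, length = 1, mean = 5/1 ≈ 5.000
  cycle 0 → 1 → 0: weight = 8, length = 2, mean = 8/2 ≈ 4.000
  cycle 1 → 0 → 1: weight = 8, length = 2, mean = 8/2 ≈ 4.000
Minimum mean = 4.000, attained e.g. along the cycle 0 → 0 with weight 4 and length 1. So λ(A) = 4/1 = 4.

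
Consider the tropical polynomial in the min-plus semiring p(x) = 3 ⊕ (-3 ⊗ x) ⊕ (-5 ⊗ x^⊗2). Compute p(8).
p(8) = 3

A tropical monomial a ⊗ x^⊗i evaluates to a + i · x. Evaluating each term at x = 8:
  Term 0 contributes 3 + 0 · 8 = 3
  Term 1 contributes -3 + 1 · 8 = 5
  Term 2 contributes -5 + 2 · 8 = 11
p(8) = ⊕ of these = min[3, 5, 11] = 3.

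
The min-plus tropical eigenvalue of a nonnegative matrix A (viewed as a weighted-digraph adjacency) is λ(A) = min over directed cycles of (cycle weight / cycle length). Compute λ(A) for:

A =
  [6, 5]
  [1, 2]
λ(A) = 2

Enumerate directed cycles and compute their means (weight / length). Sample:
  cycle 0 → 0: weight = 6, length = 1, mean = 6/1 ≈ 6.000
  cycle 1 → 1: weight = 2, length = 1, mean = 2/1 ≈ 2.000
  cycle 0 → 1 → 0: weight = 6, length = 2, mean = 6/2 ≈ 3.000
  cycle 1 → 0 → 1: weight = 6, length = 2, mean = 6/2 ≈ 3.000
Minimum mean = 2.000, attained e.g. along the cycle 1 → 1 with weight 2 and length 1. So λ(A) = 2/1 = 2.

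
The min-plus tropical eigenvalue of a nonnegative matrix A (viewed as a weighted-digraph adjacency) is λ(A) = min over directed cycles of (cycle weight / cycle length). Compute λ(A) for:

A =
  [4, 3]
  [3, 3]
λ(A) = 3

Enumerate directed cycles and compute their means (weight / length). Sample:
  cycle 0 → 0: weight = 4, length = 1, mean = 4/1 ≈ 4.000
  cycle 1 → 1: weight = 3, length = 1, mean = 3/1 ≈ 3.000
  cycle 0 → 1 → 0: weight = 6, length = 2, mean = 6/2 ≈ 3.000
  cycle 1 → 0 → 1: weight = 6, length = 2, mean = 6/2 ≈ 3.000
Minimum mean = 3.000, attained e.g. along the cycle 1 → 1 with weight 3 and length 1. So λ(A) = 3/1 = 3.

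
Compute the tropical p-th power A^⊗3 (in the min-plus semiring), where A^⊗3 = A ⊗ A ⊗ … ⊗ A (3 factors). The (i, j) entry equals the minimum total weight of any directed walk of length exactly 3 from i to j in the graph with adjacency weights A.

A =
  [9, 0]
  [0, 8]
A^⊗3 =
  [8, 0]
  [0, 8]

Each entry (A^⊗3)_ij equals the minimum over all length-3 walks i = v_0 → v_1 → … → v_3 = j of Σ_t A[v_t][v_{t+1}]. For example, for (i, j) = (0, 1) we minimise over 4 possible intermediate vertex sequences; the minimum is 0, attained along the walk 0 → 1 → 0 → 1.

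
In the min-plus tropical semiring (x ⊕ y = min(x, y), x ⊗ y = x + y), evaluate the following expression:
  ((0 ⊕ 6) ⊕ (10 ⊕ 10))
((0 ⊕ 6) ⊕ (10 ⊕ 10)) = 0

Expand innermost to outermost. Recall ⊕ takes the minimum of its arguments and ⊗ takes their sum. Working out the expression ((0 ⊕ 6) ⊕ (10 ⊕ 10)) gives 0.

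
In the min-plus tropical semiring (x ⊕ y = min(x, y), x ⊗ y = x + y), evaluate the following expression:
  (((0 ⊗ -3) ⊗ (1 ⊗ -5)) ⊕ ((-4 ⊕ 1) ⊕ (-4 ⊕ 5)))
(((0 ⊗ -3) ⊗ (1 ⊗ -5)) ⊕ ((-4 ⊕ 1) ⊕ (-4 ⊕ 5))) = -7

Expand innermost to outermost. Recall ⊕ takes the minimum of its arguments and ⊗ takes their sum. Working out the expression (((0 ⊗ -3) ⊗ (1 ⊗ -5)) ⊕ ((-4 ⊕ 1) ⊕ (-4 ⊕ 5))) gives -7.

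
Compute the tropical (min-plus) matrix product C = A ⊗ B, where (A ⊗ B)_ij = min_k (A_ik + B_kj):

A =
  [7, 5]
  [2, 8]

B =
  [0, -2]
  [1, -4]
A ⊗ B =
  [6, 1]
  [2, 0]

Apply the min-plus product entry-by-entry:
  C[0][0] = min over k of (A[0][0] + B[0][0] = 7 + 0 = 7, A[0][1] + B[1][0] = 5 + 1 = 6) = 6 (attained at k = 1)
  C[0][1] = min over k of (A[0][0] + B[0][1] = 7 + -2 = 5, A[0][1] + B[1][1] = 5 + -4 = 1) = 1 (attained at k = 1)
  C[1][0] = min over k of (A[1][0] + B[0][0] = 2 + 0 = 2, A[1][1] + B[1][0] = 8 + 1 = 9) = 2 (attained at k = 0)
  C[1][1] = min over k of (A[1][0] + B[0][1] = 2 + -2 = 0, A[1][1] + B[1][1] = 8 + -4 = 4) = 0 (attained at k = 0)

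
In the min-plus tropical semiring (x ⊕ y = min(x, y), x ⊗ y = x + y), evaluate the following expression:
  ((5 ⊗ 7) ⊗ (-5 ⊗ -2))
((5 ⊗ 7) ⊗ (-5 ⊗ -2)) = 5

Expand innermost to outermost. Recall ⊕ takes the minimum of its arguments and ⊗ takes their sum. Working out the expression ((5 ⊗ 7) ⊗ (-5 ⊗ -2)) gives 5.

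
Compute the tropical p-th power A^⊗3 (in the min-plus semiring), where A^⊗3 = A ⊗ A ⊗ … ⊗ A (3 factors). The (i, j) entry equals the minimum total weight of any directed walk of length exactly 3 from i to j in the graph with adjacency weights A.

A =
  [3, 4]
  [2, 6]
A^⊗3 =
  [9, 10]
  [8, 9]

Each entry (A^⊗3)_ij equals the minimum over all length-3 walks i = v_0 → v_1 → … → v_3 = j of Σ_t A[v_t][v_{t+1}]. For example, for (i, j) = (0, 1) we minimise over 4 possible intermediate vertex sequences; the minimum is 10, attained along the walk 0 → 0 → 0 → 1.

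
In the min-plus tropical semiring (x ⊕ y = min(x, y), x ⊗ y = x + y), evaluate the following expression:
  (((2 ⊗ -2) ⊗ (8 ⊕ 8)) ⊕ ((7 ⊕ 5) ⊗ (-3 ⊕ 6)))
(((2 ⊗ -2) ⊗ (8 ⊕ 8)) ⊕ ((7 ⊕ 5) ⊗ (-3 ⊕ 6))) = 2

Expand innermost to outermost. Recall ⊕ takes the minimum of its arguments and ⊗ takes their sum. Working out the expression (((2 ⊗ -2) ⊗ (8 ⊕ 8)) ⊕ ((7 ⊕ 5) ⊗ (-3 ⊕ 6))) gives 2.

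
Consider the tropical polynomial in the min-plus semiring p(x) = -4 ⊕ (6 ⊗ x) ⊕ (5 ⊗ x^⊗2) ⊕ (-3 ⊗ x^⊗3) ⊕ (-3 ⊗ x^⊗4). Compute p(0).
p(0) = -4

A tropical monomial a ⊗ x^⊗i evaluates to a + i · x. Evaluating each term at x = 0:
  Term 0 contributes -4 + 0 · 0 = -4
  Term 1 contributes 6 + 1 · 0 = 6
  Term 2 contributes 5 + 2 · 0 = 5
  Term 3 contributes -3 + 3 · 0 = -3
  Term 4 contributes -3 + 4 · 0 = -3
p(0) = ⊕ of these = min[-4, 6, 5, -3, -3] = -4.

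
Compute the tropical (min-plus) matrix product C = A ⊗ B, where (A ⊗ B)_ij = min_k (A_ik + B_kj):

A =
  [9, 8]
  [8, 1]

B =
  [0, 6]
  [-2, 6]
A ⊗ B =
  [6, 14]
  [-1, 7]

Apply the min-plus product entry-by-entry:
  C[0][0] = min over k of (A[0][0] + B[0][0] = 9 + 0 = 9, A[0][1] + B[1][0] = 8 + -2 = 6) = 6 (attained at k = 1)
  C[0][1] = min over k of (A[0][0] + B[0][1] = 9 + 6 = 15, A[0][1] + B[1][1] = 8 + 6 = 14) = 14 (attained at k = 1)
  C[1][0] = min over k of (A[1][0] + B[0][0] = 8 + 0 = 8, A[1][1] + B[1][0] = 1 + -2 = -1) = -1 (attained at k = 1)
  C[1][1] = min over k of (A[1][0] + B[0][1] = 8 + 6 = 14, A[1][1] + B[1][1] = 1 + 6 = 7) = 7 (attained at k = 1)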